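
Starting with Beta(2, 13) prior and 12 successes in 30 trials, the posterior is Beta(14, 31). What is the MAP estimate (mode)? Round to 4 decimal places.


The mode of Beta(a, b) when a > 1 and b > 1 is (a-1)/(a+b-2)
= (14 - 1) / (14 + 31 - 2)
= 13 / 43
= 0.3023

0.3023


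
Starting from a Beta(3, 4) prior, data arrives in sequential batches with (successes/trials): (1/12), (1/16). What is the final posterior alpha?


In sequential Bayesian updating, we sum all successes.
Total successes = 2
Final alpha = 3 + 2 = 5

5


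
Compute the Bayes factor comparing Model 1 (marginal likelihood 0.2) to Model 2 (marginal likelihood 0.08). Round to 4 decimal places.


BF12 = marginal likelihood of M1 / marginal likelihood of M2
= 0.2/0.08
= 2.5

2.5


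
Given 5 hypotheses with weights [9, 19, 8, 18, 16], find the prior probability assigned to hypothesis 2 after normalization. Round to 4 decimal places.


To normalize, divide each weight by the sum of all weights.
Sum = 70
Prior(H2) = 19/70 = 0.2714

0.2714


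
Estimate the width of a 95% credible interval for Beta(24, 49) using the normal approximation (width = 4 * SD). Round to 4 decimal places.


For Beta(a,b): Var = ab/((a+b)^2(a+b+1))
Var = 0.003, SD = 0.0546
Approximate 95% CI width = 4 * 0.0546 = 0.2184

0.2184


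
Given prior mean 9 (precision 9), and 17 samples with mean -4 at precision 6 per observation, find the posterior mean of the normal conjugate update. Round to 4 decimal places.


The posterior mean is a precision-weighted average of prior and data.
Post. prec. = 9 + 102 = 111
Post. mean = (81 + -408)/111 = -327/111 = -2.9459

-2.9459


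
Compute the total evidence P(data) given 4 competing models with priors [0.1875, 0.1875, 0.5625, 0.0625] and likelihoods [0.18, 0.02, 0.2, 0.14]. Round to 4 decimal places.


Marginal likelihood = sum P(model_i) * P(data|model_i)
Model 1: 0.1875 * 0.18 = 0.0338
Model 2: 0.1875 * 0.02 = 0.0037
Model 3: 0.5625 * 0.2 = 0.1125
Model 4: 0.0625 * 0.14 = 0.0088
Total = 0.1588

0.1588


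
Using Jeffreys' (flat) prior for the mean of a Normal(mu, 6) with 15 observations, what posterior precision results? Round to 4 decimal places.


Flat prior means prior precision is 0.
Posterior precision = n / sigma^2 = 15/6 = 2.5

2.5


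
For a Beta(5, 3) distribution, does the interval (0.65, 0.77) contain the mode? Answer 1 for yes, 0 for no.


Mode of Beta(a,b) = (a-1)/(a+b-2)
= (5-1)/(5+3-2) = 0.6667
Check: 0.65 <= 0.6667 <= 0.77?
Result: 1

1


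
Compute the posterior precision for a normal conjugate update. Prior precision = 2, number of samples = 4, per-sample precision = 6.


tau_post = tau_0 + n * tau
= 2 + 4 * 6 = 26

26


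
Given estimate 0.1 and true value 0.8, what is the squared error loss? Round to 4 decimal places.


Squared error = (estimate - true)^2
Difference = -0.7
Loss = -0.7^2 = 0.49

0.49


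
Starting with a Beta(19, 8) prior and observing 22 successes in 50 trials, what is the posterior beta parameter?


Posterior beta = prior beta + failures
Failures = 50 - 22 = 28
beta_post = 8 + 28 = 36

36


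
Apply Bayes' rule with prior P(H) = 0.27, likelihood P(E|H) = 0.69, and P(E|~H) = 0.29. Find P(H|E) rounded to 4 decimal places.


Step 1: Compute marginal P(E) = P(E|H)P(H) + P(E|~H)P(~H)
= 0.69*0.27 + 0.29*0.73 = 0.398
Step 2: P(H|E) = P(E|H)P(H)/P(E) = 0.1863/0.398
= 0.4681

0.4681


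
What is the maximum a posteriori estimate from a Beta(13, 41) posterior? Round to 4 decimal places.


The MAP estimate equals the mode of the distribution.
Mode of Beta(a,b) = (a-1)/(a+b-2)
= 12/52
= 0.2308

0.2308


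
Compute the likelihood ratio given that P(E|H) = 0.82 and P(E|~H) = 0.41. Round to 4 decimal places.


LR = P(E|H) / P(E|~H)
= 0.82 / 0.41 = 2.0

2.0


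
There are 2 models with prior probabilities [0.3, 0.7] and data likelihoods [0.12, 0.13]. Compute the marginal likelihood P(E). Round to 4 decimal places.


P(E) = sum over models of P(M_i) * P(E|M_i)
= 0.3*0.12 + 0.7*0.13
= 0.127

0.127


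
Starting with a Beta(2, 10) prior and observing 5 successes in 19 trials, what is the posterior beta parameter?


Posterior beta = prior beta + failures
Failures = 19 - 5 = 14
beta_post = 10 + 14 = 24

24


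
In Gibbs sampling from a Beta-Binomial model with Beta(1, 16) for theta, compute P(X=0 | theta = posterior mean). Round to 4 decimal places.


Posterior mean = alpha/(alpha+beta) = 1/17 = 0.0588
P(X=0|theta=mean) = 1 - theta = 0.9412

0.9412


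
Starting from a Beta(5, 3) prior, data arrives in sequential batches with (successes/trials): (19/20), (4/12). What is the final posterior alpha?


In sequential Bayesian updating, we sum all successes.
Total successes = 23
Final alpha = 5 + 23 = 28

28


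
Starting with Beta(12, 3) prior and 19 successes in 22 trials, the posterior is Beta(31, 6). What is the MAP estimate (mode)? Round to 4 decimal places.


The mode of Beta(a, b) when a > 1 and b > 1 is (a-1)/(a+b-2)
= (31 - 1) / (31 + 6 - 2)
= 30 / 35
= 0.8571

0.8571


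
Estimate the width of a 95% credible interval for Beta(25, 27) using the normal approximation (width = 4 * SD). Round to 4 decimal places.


For Beta(a,b): Var = ab/((a+b)^2(a+b+1))
Var = 0.0047, SD = 0.0686
Approximate 95% CI width = 4 * 0.0686 = 0.2745

0.2745


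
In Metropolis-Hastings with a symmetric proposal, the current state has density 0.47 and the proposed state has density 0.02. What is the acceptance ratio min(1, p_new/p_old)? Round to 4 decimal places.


Ratio = p_new / p_old = 0.02 / 0.47 = 0.0426
Acceptance = min(1, 0.0426) = 0.0426

0.0426


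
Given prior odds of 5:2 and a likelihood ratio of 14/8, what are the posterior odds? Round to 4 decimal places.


Posterior odds = prior odds * LR
Prior odds = 5/2 = 2.5
LR = 14/8 = 1.75
Posterior odds = 2.5 * 1.75 = 4.375

4.375


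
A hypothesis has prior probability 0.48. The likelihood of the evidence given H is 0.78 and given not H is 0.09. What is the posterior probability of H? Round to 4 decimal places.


Using Bayes' theorem:
P(E) = 0.48 * 0.78 + 0.52 * 0.09
P(E) = 0.4212
P(H|E) = (0.48 * 0.78) / 0.4212 = 0.8889

0.8889


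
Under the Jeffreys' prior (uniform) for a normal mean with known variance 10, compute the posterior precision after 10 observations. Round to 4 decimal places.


Prior precision = 0 (flat prior).
Post. prec. = 0 + n/var = 10/10 = 1.0

1.0


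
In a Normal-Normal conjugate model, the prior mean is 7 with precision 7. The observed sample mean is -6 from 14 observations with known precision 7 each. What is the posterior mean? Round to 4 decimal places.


Posterior precision = tau0 + n*tau = 7 + 14*7 = 105
Posterior mean = (tau0*mu0 + n*tau*xbar) / posterior_precision
= (7*7 + 14*7*-6) / 105
= -539 / 105 = -5.1333

-5.1333


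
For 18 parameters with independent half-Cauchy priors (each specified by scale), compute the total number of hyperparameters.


A half-Cauchy prior has 1 hyperparameter per parameter.
Total = 18 * 1 = 18

18


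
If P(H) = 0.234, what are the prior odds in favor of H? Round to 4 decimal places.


Prior odds = P(H) / (1 - P(H))
= 0.234 / 0.766
= 0.3055

0.3055


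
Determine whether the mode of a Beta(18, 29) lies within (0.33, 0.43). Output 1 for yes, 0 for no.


First find the mode: (a-1)/(a+b-2) = 0.3778
Is 0.3778 in (0.33, 0.43)? 1

1


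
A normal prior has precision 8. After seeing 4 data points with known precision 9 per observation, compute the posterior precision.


In the conjugate normal model, precisions add:
tau_posterior = tau_prior + n * tau_data
= 8 + 4*9 = 44

44


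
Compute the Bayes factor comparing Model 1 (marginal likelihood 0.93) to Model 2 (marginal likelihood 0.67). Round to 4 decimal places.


BF12 = marginal likelihood of M1 / marginal likelihood of M2
= 0.93/0.67
= 1.3881

1.3881


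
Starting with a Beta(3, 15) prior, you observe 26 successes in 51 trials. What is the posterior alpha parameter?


For a Beta-Binomial conjugate model:
Posterior alpha = prior alpha + number of successes
= 3 + 26 = 29

29


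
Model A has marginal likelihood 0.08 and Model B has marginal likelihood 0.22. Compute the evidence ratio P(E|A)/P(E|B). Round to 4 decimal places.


Evidence ratio = P(E|A) / P(E|B)
= 0.08 / 0.22
= 0.3636

0.3636


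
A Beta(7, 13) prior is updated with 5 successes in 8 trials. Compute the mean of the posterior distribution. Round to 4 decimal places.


After update: Beta(12, 16)
Mean = 12 / (12 + 16) = 12 / 28
= 0.4286

0.4286


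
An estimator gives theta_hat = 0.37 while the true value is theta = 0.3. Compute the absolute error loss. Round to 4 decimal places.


The absolute error loss is |theta_hat - theta|
= |0.37 - 0.3|
= 0.07

0.07


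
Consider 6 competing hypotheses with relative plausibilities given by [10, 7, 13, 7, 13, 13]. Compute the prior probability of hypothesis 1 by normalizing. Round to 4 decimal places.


Sum of weights = 10 + 7 + 13 + 7 + 13 + 13 = 63
Normalized prior for H1 = 10 / 63
= 0.1587

0.1587


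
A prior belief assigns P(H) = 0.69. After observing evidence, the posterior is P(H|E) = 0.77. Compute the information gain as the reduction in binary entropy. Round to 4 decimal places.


H(prior) = -0.69*log2(0.69) - 0.31*log2(0.31)
= 0.8932
H(post) = -0.77*log2(0.77) - 0.23*log2(0.23)
= 0.778
IG = 0.8932 - 0.778 = 0.1152

0.1152


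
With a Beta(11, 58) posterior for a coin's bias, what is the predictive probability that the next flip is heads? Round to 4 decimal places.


The predictive probability equals the posterior mean.
P(next = heads) = alpha / (alpha + beta)
= 11 / 69 = 0.1594

0.1594


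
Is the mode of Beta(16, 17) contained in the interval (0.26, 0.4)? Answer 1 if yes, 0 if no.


Mode = (a-1)/(a+b-2) = 15/31 = 0.4839
Interval: (0.26, 0.4)
Contains mode? 0

0


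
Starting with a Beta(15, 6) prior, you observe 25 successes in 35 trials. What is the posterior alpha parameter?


For a Beta-Binomial conjugate model:
Posterior alpha = prior alpha + number of successes
= 15 + 25 = 40

40


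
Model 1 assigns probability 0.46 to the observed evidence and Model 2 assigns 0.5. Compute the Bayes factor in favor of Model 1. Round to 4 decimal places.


BF = P(data|M1) / P(data|M2)
= 0.46 / 0.5 = 0.92

0.92


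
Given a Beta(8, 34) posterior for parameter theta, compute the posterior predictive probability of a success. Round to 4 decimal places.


For a Beta-Bernoulli model, the predictive probability is the mean:
P(success) = 8/(8+34) = 8/42 = 0.1905

0.1905


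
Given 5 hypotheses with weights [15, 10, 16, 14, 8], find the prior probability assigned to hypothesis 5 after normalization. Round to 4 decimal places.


To normalize, divide each weight by the sum of all weights.
Sum = 63
Prior(H5) = 8/63 = 0.127

0.127


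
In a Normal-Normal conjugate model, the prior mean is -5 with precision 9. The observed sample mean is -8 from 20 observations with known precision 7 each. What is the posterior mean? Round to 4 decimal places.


Posterior precision = tau0 + n*tau = 9 + 20*7 = 149
Posterior mean = (tau0*mu0 + n*tau*xbar) / posterior_precision
= (9*-5 + 20*7*-8) / 149
= -1165 / 149 = -7.8188

-7.8188


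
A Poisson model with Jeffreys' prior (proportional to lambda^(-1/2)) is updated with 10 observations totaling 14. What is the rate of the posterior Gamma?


Posterior = Gamma(0.5 + S, n)
= Gamma(0.5 + 14, 10)
Posterior rate = 0 + n = 10

10.0


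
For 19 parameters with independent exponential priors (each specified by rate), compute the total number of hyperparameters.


A exponential prior has 1 hyperparameter per parameter.
Total = 19 * 1 = 19

19


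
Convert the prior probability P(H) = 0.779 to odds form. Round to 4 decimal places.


P(not H) = 1 - 0.779 = 0.221
Odds = 0.779 / 0.221 = 3.5249

3.5249


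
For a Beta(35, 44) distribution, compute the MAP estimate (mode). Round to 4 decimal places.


MAP = mode = (a-1)/(a+b-2)
= (35-1)/(35+44-2)
= 34/77 = 0.4416

0.4416


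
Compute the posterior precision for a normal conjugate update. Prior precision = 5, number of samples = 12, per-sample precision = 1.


tau_post = tau_0 + n * tau
= 5 + 12 * 1 = 17

17


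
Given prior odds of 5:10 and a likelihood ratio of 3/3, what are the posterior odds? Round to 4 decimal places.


Posterior odds = prior odds * LR
Prior odds = 5/10 = 0.5
LR = 3/3 = 1.0
Posterior odds = 0.5 * 1.0 = 0.5

0.5


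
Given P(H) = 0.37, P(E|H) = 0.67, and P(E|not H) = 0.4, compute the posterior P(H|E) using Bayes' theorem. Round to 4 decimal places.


By Bayes' theorem: P(H|E) = P(E|H)*P(H) / P(E)
P(E) = P(E|H)*P(H) + P(E|not H)*P(not H)
P(E) = 0.67*0.37 + 0.4*0.63 = 0.4999
P(H|E) = 0.67*0.37 / 0.4999 = 0.4959

0.4959


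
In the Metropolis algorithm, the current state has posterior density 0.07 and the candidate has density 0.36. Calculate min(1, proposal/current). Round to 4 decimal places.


Ratio = 0.36/0.07 = 5.1429
Acceptance probability = min(1, 5.1429)
= 1.0

1.0


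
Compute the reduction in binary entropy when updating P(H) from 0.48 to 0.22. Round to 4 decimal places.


H_before = -p*log2(p) - (1-p)*log2(1-p) for p=0.48: 0.9988
H_after for p=0.22: 0.7602
Reduction = 0.9988 - 0.7602 = 0.2387

0.2387


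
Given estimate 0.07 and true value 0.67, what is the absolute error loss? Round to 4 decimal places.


Absolute error = |estimate - true|
= |-0.6| = 0.6

0.6


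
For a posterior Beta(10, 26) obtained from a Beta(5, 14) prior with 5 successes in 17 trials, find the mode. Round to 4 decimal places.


Mode = (alpha - 1) / (alpha + beta - 2)
= 9 / 34
= 0.2647

0.2647


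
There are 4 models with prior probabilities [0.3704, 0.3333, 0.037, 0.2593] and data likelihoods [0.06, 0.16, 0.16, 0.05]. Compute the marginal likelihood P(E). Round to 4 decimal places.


P(E) = sum over models of P(M_i) * P(E|M_i)
= 0.3704*0.06 + 0.3333*0.16 + 0.037*0.16 + 0.2593*0.05
= 0.0944

0.0944


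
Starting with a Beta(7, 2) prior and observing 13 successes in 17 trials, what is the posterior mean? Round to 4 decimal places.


Posterior parameters: alpha = 7 + 13 = 20
beta = 2 + 4 = 6
Posterior mean = alpha / (alpha + beta) = 20 / 26
= 0.7692

0.7692


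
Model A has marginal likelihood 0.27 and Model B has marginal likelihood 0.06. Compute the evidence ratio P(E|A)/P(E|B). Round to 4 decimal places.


Evidence ratio = P(E|A) / P(E|B)
= 0.27 / 0.06
= 4.5

4.5


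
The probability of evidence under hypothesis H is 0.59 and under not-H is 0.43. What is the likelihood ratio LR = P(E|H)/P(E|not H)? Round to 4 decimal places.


LR = 0.59 / 0.43
= 1.3721

1.3721


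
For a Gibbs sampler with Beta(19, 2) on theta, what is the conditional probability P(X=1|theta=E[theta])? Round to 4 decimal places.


E[theta] = 19/(19+2) = 0.9048
P(X=1|theta) = theta = 0.9048

0.9048


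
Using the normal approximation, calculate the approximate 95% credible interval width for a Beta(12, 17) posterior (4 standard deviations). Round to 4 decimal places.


Var(Beta) = 12*17/(29^2 * 30) = 0.0081
SD = 0.0899
Width ~ 4*SD = 0.3597

0.3597


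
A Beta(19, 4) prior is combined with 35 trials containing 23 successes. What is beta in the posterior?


In conjugate updating:
beta_posterior = beta_prior + (n - k)
= 4 + (35 - 23)
= 4 + 12 = 16

16


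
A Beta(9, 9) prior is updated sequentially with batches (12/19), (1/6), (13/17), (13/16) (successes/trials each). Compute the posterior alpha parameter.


Sequential conjugate updating is equivalent to a single batch update.
Total successes across all batches = 39
alpha_posterior = alpha_prior + total_successes = 9 + 39
= 48

48


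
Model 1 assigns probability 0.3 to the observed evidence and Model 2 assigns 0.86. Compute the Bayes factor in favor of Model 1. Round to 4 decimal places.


BF = P(data|M1) / P(data|M2)
= 0.3 / 0.86 = 0.3488

0.3488


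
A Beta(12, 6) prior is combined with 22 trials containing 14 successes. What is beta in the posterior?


In conjugate updating:
beta_posterior = beta_prior + (n - k)
= 6 + (22 - 14)
= 6 + 8 = 14

14


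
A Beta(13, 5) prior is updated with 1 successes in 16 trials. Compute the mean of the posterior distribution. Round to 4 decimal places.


After update: Beta(14, 20)
Mean = 14 / (14 + 20) = 14 / 34
= 0.4118

0.4118


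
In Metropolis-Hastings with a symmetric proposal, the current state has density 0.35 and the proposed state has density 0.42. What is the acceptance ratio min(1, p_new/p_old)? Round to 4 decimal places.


Ratio = p_new / p_old = 0.42 / 0.35 = 1.2
Acceptance = min(1, 1.2) = 1.0

1.0


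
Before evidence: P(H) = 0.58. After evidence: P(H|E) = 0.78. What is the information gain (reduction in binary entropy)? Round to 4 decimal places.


Prior entropy = 0.9815
Posterior entropy = 0.7602
Information gain = 0.9815 - 0.7602 = 0.2213

0.2213


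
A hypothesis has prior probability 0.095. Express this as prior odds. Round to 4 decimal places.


Odds = P(H) / P(not H) = 0.095 / 0.905
= 0.105

0.105


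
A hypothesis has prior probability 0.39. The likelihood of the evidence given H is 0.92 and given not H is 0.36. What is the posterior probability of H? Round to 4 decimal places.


Using Bayes' theorem:
P(E) = 0.39 * 0.92 + 0.61 * 0.36
P(E) = 0.5784
P(H|E) = (0.39 * 0.92) / 0.5784 = 0.6203

0.6203


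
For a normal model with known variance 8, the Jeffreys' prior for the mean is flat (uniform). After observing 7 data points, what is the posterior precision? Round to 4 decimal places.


Jeffreys' prior for normal mean (known variance) is flat.
Prior precision = 0.
Posterior precision = prior_prec + n/sigma^2 = 0 + 7/8
= 0.875

0.875


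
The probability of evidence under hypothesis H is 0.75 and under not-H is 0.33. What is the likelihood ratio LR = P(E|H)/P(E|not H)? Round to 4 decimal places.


LR = 0.75 / 0.33
= 2.2727

2.2727


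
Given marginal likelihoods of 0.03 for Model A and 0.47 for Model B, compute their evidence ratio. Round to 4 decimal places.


Ratio = ML(A) / ML(B) = 0.03/0.47
= 0.0638

0.0638


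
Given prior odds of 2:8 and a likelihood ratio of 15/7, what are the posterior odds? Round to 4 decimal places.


Posterior odds = prior odds * LR
Prior odds = 2/8 = 0.25
LR = 15/7 = 2.1429
Posterior odds = 0.25 * 2.1429 = 0.5357

0.5357


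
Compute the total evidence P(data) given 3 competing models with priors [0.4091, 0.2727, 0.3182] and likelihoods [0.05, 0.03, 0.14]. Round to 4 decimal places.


Marginal likelihood = sum P(model_i) * P(data|model_i)
Model 1: 0.4091 * 0.05 = 0.0205
Model 2: 0.2727 * 0.03 = 0.0082
Model 3: 0.3182 * 0.14 = 0.0445
Total = 0.0732

0.0732


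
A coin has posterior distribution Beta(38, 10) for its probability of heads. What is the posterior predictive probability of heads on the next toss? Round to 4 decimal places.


Posterior predictive = E[theta] = alpha/(alpha+beta)
= 38/48
= 0.7917

0.7917


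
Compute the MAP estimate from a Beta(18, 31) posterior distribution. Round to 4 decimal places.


MAP = mode of Beta distribution
= (alpha - 1)/(alpha + beta - 2)
= (18-1)/(18+31-2)
= 17/47 = 0.3617

0.3617


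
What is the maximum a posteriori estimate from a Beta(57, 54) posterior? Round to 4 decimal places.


The MAP estimate equals the mode of the distribution.
Mode of Beta(a,b) = (a-1)/(a+b-2)
= 56/109
= 0.5138

0.5138


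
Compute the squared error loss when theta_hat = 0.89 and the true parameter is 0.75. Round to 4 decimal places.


L = (theta_hat - theta_true)^2
= (0.89 - 0.75)^2
= 0.14^2 = 0.0196

0.0196


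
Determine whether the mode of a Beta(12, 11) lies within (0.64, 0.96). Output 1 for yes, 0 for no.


First find the mode: (a-1)/(a+b-2) = 0.5238
Is 0.5238 in (0.64, 0.96)? 0

0


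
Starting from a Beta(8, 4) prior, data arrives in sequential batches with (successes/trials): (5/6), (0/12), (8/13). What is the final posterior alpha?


In sequential Bayesian updating, we sum all successes.
Total successes = 13
Final alpha = 8 + 13 = 21

21


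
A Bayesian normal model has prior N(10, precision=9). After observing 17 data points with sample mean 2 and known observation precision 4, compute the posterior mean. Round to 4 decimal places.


Posterior mean = (prior_precision * prior_mean + n * data_precision * data_mean) / (prior_precision + n * data_precision)
Numerator = 9*10 + 17*4*2 = 226
Denominator = 9 + 17*4 = 77
Posterior mean = 2.9351

2.9351


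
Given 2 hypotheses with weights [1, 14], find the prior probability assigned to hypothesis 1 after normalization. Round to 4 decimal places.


To normalize, divide each weight by the sum of all weights.
Sum = 15
Prior(H1) = 1/15 = 0.0667

0.0667


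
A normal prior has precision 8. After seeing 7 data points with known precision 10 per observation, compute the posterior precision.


In the conjugate normal model, precisions add:
tau_posterior = tau_prior + n * tau_data
= 8 + 7*10 = 78

78


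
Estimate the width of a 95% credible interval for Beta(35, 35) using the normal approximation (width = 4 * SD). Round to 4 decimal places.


For Beta(a,b): Var = ab/((a+b)^2(a+b+1))
Var = 0.0035, SD = 0.0593
Approximate 95% CI width = 4 * 0.0593 = 0.2374

0.2374


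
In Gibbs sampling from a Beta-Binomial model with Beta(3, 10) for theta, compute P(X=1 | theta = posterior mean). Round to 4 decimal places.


Posterior mean = alpha/(alpha+beta) = 3/13 = 0.2308
P(X=1|theta=mean) = theta = 0.2308

0.2308


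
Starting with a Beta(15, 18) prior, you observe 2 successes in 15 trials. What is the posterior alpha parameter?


For a Beta-Binomial conjugate model:
Posterior alpha = prior alpha + number of successes
= 15 + 2 = 17

17


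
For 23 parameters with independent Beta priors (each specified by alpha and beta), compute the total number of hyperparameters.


A Beta prior has 2 hyperparameters per parameter.
Total = 23 * 2 = 46

46


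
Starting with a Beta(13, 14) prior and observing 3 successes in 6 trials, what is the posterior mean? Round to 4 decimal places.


Posterior parameters: alpha = 13 + 3 = 16
beta = 14 + 3 = 17
Posterior mean = alpha / (alpha + beta) = 16 / 33
= 0.4848

0.4848


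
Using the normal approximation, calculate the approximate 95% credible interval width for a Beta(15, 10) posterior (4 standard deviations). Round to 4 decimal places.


Var(Beta) = 15*10/(25^2 * 26) = 0.0092
SD = 0.0961
Width ~ 4*SD = 0.3843

0.3843


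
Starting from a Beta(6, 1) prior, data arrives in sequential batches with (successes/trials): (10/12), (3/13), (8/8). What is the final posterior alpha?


In sequential Bayesian updating, we sum all successes.
Total successes = 21
Final alpha = 6 + 21 = 27

27


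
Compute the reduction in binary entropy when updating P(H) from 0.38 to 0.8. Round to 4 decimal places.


H_before = -p*log2(p) - (1-p)*log2(1-p) for p=0.38: 0.958
H_after for p=0.8: 0.7219
Reduction = 0.958 - 0.7219 = 0.2361

0.2361


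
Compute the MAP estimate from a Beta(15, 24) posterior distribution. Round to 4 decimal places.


MAP = mode of Beta distribution
= (alpha - 1)/(alpha + beta - 2)
= (15-1)/(15+24-2)
= 14/37 = 0.3784

0.3784


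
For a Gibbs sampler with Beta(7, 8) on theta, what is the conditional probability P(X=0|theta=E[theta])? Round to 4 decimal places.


E[theta] = 7/(7+8) = 0.4667
P(X=0|theta) = 1 - theta = 0.5333

0.5333


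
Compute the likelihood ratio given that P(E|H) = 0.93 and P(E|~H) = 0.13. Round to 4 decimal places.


LR = P(E|H) / P(E|~H)
= 0.93 / 0.13 = 7.1538

7.1538


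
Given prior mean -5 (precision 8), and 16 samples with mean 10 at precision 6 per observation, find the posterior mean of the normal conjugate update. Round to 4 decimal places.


The posterior mean is a precision-weighted average of prior and data.
Post. prec. = 8 + 96 = 104
Post. mean = (-40 + 960)/104 = 920/104 = 8.8462

8.8462


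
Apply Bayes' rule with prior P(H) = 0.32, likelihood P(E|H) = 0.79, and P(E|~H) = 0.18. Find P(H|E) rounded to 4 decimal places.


Step 1: Compute marginal P(E) = P(E|H)P(H) + P(E|~H)P(~H)
= 0.79*0.32 + 0.18*0.68 = 0.3752
Step 2: P(H|E) = P(E|H)P(H)/P(E) = 0.2528/0.3752
= 0.6738

0.6738


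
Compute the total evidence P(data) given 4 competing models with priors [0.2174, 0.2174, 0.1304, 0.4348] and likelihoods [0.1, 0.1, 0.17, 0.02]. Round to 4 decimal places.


Marginal likelihood = sum P(model_i) * P(data|model_i)
Model 1: 0.2174 * 0.1 = 0.0217
Model 2: 0.2174 * 0.1 = 0.0217
Model 3: 0.1304 * 0.17 = 0.0222
Model 4: 0.4348 * 0.02 = 0.0087
Total = 0.0743

0.0743


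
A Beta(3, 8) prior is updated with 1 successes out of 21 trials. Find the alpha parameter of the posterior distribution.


In the Beta-Binomial conjugate update:
alpha_post = alpha_prior + successes
= 3 + 1
= 4

4


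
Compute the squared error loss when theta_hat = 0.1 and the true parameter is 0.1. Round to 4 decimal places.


L = (theta_hat - theta_true)^2
= (0.1 - 0.1)^2
= 0.0^2 = 0.0

0.0


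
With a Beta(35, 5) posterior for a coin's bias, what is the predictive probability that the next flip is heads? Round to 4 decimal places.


The predictive probability equals the posterior mean.
P(next = heads) = alpha / (alpha + beta)
= 35 / 40 = 0.875

0.875


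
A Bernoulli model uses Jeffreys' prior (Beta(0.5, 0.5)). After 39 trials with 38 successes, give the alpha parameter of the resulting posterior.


Posterior = Beta(prior_alpha + successes, prior_beta + failures)
= Beta(0.5 + 38, 0.5 + 1)
Posterior alpha = 0.5 + k = 0.5 + 38 = 38.5

38.5


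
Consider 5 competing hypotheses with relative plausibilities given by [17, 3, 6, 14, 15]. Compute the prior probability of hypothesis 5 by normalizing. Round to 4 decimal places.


Sum of weights = 17 + 3 + 6 + 14 + 15 = 55
Normalized prior for H5 = 15 / 55
= 0.2727

0.2727


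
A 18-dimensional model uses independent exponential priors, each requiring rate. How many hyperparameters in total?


Per parameter: 1 (rate).
Total = 18 * 1 = 18

18


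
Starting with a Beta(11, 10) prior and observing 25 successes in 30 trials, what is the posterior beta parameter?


Posterior beta = prior beta + failures
Failures = 30 - 25 = 5
beta_post = 10 + 5 = 15

15


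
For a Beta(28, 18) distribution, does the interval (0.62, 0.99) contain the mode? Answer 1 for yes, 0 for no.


Mode of Beta(a,b) = (a-1)/(a+b-2)
= (28-1)/(28+18-2) = 0.6136
Check: 0.62 <= 0.6136 <= 0.99?
Result: 0

0


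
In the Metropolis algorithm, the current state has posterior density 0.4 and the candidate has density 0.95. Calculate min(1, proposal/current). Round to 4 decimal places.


Ratio = 0.95/0.4 = 2.375
Acceptance probability = min(1, 2.375)
= 1.0

1.0


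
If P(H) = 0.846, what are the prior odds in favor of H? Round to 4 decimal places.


Prior odds = P(H) / (1 - P(H))
= 0.846 / 0.154
= 5.4935

5.4935


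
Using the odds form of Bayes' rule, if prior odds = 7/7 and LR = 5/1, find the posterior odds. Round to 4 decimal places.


Bayes' rule in odds form: posterior odds = prior odds * LR
= (7 * 5) / (7 * 1)
= 35/7 = 5.0

5.0


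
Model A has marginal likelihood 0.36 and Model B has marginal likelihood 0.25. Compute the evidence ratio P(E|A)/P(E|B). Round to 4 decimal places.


Evidence ratio = P(E|A) / P(E|B)
= 0.36 / 0.25
= 1.44

1.44


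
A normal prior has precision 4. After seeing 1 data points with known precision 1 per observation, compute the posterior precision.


In the conjugate normal model, precisions add:
tau_posterior = tau_prior + n * tau_data
= 4 + 1*1 = 5

5


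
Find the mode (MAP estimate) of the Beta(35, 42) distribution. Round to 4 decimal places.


For Beta(a,b) with a,b > 1:
Mode = (a-1)/(a+b-2) = (35-1)/(77-2)
= 34/75 = 0.4533

0.4533


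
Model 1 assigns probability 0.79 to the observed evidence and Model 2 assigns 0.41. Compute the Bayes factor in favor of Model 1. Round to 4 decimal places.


BF = P(data|M1) / P(data|M2)
= 0.79 / 0.41 = 1.9268

1.9268


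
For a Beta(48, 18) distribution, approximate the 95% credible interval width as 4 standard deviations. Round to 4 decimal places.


Variance of Beta(a,b) = ab / ((a+b)^2 * (a+b+1))
= 48*18 / ((66)^2 * 67)
= 0.003
SD = sqrt(0.003) = 0.0544
Width = 4 * SD = 0.2176

0.2176


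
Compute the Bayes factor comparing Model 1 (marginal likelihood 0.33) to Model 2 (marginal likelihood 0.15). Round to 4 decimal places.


BF12 = marginal likelihood of M1 / marginal likelihood of M2
= 0.33/0.15
= 2.2

2.2


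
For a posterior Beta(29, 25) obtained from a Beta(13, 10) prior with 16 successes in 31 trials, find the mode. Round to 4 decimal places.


Mode = (alpha - 1) / (alpha + beta - 2)
= 28 / 52
= 0.5385

0.5385


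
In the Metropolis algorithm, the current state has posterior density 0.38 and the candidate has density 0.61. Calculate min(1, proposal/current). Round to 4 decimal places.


Ratio = 0.61/0.38 = 1.6053
Acceptance probability = min(1, 1.6053)
= 1.0

1.0


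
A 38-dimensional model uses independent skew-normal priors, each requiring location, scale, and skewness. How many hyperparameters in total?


Per parameter: 3 (location, scale, and skewness).
Total = 38 * 3 = 114

114


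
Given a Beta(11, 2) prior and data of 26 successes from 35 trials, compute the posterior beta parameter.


Number of failures = 35 - 26 = 9
Posterior beta = 2 + 9 = 11

11


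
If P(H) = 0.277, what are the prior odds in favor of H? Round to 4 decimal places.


Prior odds = P(H) / (1 - P(H))
= 0.277 / 0.723
= 0.3831

0.3831


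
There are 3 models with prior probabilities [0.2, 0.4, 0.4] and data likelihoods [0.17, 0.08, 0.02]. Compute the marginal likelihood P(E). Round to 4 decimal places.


P(E) = sum over models of P(M_i) * P(E|M_i)
= 0.2*0.17 + 0.4*0.08 + 0.4*0.02
= 0.074

0.074


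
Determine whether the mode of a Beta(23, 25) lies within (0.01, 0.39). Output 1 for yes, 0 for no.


First find the mode: (a-1)/(a+b-2) = 0.4783
Is 0.4783 in (0.01, 0.39)? 0

0


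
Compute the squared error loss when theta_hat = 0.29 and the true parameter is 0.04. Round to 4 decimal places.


L = (theta_hat - theta_true)^2
= (0.29 - 0.04)^2
= 0.25^2 = 0.0625

0.0625


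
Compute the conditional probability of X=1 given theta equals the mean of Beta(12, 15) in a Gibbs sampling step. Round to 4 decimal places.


Mean of Beta(12, 15) = 0.4444
P(X=1 | theta=0.4444) = 0.4444

0.4444


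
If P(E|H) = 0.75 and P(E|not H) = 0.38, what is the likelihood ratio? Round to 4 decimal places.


Likelihood ratio = P(E|H) / P(E|not H)
= 0.75 / 0.38
= 1.9737

1.9737


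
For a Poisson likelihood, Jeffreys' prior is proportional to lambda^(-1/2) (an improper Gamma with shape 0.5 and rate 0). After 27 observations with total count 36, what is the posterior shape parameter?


Jeffreys' prior for Poisson is proportional to lambda^(-1/2).
Posterior is Gamma(0.5 + S, 0 + n) = Gamma(0.5 + 36, 27).
Posterior shape = 0.5 + S = 0.5 + 36 = 36.5

36.5


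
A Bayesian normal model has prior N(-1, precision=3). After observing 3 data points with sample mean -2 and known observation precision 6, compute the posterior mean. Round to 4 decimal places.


Posterior mean = (prior_precision * prior_mean + n * data_precision * data_mean) / (prior_precision + n * data_precision)
Numerator = 3*-1 + 3*6*-2 = -39
Denominator = 3 + 3*6 = 21
Posterior mean = -1.8571

-1.8571


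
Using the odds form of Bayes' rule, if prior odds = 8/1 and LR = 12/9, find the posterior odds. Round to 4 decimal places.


Bayes' rule in odds form: posterior odds = prior odds * LR
= (8 * 12) / (1 * 9)
= 96/9 = 10.6667

10.6667


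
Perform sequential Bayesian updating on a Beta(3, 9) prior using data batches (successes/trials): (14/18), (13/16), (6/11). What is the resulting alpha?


Accumulate successes: 33
Posterior alpha = prior alpha + sum of successes
= 3 + 33 = 36

36


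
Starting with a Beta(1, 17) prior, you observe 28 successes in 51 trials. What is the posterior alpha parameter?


For a Beta-Binomial conjugate model:
Posterior alpha = prior alpha + number of successes
= 1 + 28 = 29

29


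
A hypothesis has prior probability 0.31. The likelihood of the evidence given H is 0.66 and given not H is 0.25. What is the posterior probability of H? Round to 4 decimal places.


Using Bayes' theorem:
P(E) = 0.31 * 0.66 + 0.69 * 0.25
P(E) = 0.3771
P(H|E) = (0.31 * 0.66) / 0.3771 = 0.5426

0.5426


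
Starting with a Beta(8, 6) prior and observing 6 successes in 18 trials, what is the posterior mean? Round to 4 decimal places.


Posterior parameters: alpha = 8 + 6 = 14
beta = 6 + 12 = 18
Posterior mean = alpha / (alpha + beta) = 14 / 32
= 0.4375

0.4375


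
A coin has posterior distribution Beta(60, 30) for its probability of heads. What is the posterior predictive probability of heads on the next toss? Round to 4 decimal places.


Posterior predictive = E[theta] = alpha/(alpha+beta)
= 60/90
= 0.6667

0.6667


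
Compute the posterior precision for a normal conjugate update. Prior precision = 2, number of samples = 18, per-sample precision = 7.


tau_post = tau_0 + n * tau
= 2 + 18 * 7 = 128

128


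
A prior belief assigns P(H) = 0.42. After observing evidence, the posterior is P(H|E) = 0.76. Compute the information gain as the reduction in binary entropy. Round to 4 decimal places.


H(prior) = -0.42*log2(0.42) - 0.58*log2(0.58)
= 0.9815
H(post) = -0.76*log2(0.76) - 0.24*log2(0.24)
= 0.795
IG = 0.9815 - 0.795 = 0.1864

0.1864


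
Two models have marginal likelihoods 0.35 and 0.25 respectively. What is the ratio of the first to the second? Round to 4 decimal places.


Evidence ratio = 0.35 / 0.25
= 1.4

1.4


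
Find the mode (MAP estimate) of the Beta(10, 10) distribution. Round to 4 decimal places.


For Beta(a,b) with a,b > 1:
Mode = (a-1)/(a+b-2) = (10-1)/(20-2)
= 9/18 = 0.5

0.5


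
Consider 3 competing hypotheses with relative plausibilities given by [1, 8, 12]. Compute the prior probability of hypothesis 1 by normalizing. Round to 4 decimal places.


Sum of weights = 1 + 8 + 12 = 21
Normalized prior for H1 = 1 / 21
= 0.0476

0.0476


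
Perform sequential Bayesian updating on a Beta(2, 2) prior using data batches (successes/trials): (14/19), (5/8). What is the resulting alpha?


Accumulate successes: 19
Posterior alpha = prior alpha + sum of successes
= 2 + 19 = 21

21


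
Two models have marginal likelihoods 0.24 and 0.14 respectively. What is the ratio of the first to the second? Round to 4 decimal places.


Evidence ratio = 0.24 / 0.14
= 1.7143

1.7143


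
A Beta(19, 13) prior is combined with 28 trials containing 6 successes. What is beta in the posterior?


In conjugate updating:
beta_posterior = beta_prior + (n - k)
= 13 + (28 - 6)
= 13 + 22 = 35

35


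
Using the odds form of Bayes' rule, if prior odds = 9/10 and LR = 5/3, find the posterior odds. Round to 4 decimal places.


Bayes' rule in odds form: posterior odds = prior odds * LR
= (9 * 5) / (10 * 3)
= 45/30 = 1.5

1.5


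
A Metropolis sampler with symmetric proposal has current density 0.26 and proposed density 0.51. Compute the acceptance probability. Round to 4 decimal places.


For symmetric proposals, acceptance = min(1, pi(x*)/pi(x))
= min(1, 0.51/0.26)
= min(1, 1.9615) = 1.0

1.0


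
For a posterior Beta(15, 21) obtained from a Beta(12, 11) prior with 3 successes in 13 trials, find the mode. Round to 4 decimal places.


Mode = (alpha - 1) / (alpha + beta - 2)
= 14 / 34
= 0.4118

0.4118


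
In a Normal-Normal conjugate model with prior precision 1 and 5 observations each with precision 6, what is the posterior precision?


Posterior precision = prior precision + n * observation precision
= 1 + 5 * 6
= 1 + 30 = 31

31


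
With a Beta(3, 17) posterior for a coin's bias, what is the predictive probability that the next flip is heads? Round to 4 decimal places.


The predictive probability equals the posterior mean.
P(next = heads) = alpha / (alpha + beta)
= 3 / 20 = 0.15

0.15


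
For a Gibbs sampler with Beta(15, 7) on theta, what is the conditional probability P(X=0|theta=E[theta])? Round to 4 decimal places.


E[theta] = 15/(15+7) = 0.6818
P(X=0|theta) = 1 - theta = 0.3182

0.3182


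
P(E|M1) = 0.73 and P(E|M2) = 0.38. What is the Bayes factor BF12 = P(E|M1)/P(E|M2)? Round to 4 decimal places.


Bayes factor BF12 = P(E|M1) / P(E|M2)
= 0.73 / 0.38
= 1.9211

1.9211


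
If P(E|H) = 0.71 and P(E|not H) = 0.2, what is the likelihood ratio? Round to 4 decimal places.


Likelihood ratio = P(E|H) / P(E|not H)
= 0.71 / 0.2
= 3.55

3.55


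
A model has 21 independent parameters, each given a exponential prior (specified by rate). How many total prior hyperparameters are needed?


Each exponential prior needs 1 hyperparameter (rate).
Total = 1 * 21 = 21

21


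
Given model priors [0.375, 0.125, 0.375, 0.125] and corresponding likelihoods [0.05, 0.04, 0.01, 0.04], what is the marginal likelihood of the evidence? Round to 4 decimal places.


P(E) = sum_i P(M_i) P(E|M_i)
= 0.0188 + 0.005 + 0.0037 + 0.005
= 0.0325

0.0325


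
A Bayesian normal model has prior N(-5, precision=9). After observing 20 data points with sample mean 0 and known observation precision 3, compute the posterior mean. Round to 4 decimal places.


Posterior mean = (prior_precision * prior_mean + n * data_precision * data_mean) / (prior_precision + n * data_precision)
Numerator = 9*-5 + 20*3*0 = -45
Denominator = 9 + 20*3 = 69
Posterior mean = -0.6522

-0.6522


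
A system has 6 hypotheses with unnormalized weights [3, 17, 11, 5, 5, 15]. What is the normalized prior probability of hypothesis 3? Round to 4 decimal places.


The normalized prior is the weight divided by the total.
Total weight = 56
P(H3) = 11 / 56 = 0.1964

0.1964


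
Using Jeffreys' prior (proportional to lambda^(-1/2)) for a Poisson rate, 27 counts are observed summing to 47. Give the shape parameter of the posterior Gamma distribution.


Conjugate update: Gamma(prior_shape + S, prior_rate + n).
Prior shape = 0.5, prior rate = 0.
Posterior shape = 0.5 + S = 0.5 + 47 = 47.5

47.5


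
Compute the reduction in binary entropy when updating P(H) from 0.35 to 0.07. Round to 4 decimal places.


H_before = -p*log2(p) - (1-p)*log2(1-p) for p=0.35: 0.9341
H_after for p=0.07: 0.3659
Reduction = 0.9341 - 0.3659 = 0.5681

0.5681


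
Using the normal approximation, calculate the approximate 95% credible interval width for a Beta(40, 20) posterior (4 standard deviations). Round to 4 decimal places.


Var(Beta) = 40*20/(60^2 * 61) = 0.0036
SD = 0.0604
Width ~ 4*SD = 0.2414

0.2414


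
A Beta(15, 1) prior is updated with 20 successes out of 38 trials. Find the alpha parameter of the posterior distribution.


In the Beta-Binomial conjugate update:
alpha_post = alpha_prior + successes
= 15 + 20
= 35

35


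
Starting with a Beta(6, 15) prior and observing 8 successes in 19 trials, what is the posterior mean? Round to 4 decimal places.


Posterior parameters: alpha = 6 + 8 = 14
beta = 15 + 11 = 26
Posterior mean = alpha / (alpha + beta) = 14 / 40
= 0.35

0.35


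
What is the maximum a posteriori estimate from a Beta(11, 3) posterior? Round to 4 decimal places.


The MAP estimate equals the mode of the distribution.
Mode of Beta(a,b) = (a-1)/(a+b-2)
= 10/12
= 0.8333

0.8333


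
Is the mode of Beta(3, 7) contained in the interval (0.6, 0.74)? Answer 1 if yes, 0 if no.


Mode = (a-1)/(a+b-2) = 2/8 = 0.25
Interval: (0.6, 0.74)
Contains mode? 0

0
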